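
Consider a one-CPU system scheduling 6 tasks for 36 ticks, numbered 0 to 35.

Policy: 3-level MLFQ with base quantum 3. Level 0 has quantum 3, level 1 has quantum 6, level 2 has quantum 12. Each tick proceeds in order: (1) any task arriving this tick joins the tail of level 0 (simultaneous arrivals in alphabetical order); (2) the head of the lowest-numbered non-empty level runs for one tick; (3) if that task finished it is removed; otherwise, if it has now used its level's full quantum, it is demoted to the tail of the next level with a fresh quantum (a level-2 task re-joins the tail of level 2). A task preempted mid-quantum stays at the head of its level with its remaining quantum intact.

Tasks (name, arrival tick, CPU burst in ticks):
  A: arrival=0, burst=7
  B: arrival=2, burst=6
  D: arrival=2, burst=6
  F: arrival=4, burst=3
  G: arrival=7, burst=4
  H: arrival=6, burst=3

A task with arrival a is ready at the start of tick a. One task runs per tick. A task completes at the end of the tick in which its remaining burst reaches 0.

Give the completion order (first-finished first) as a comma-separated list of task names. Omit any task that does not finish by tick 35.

completion order = F, H, A, B, D, G

t=0: L0/L1/L2 = A/-/- → run A
t=1: L0/L1/L2 = A/-/- → run A
t=2: L0/L1/L2 = ABD/-/- → run A
t=3: L0/L1/L2 = BD/A/- → run B
t=4: L0/L1/L2 = BDF/A/- → run B
t=5: L0/L1/L2 = BDF/A/- → run B
t=6: L0/L1/L2 = DFH/AB/- → run D
t=7: L0/L1/L2 = DFHG/AB/- → run D
t=8: L0/L1/L2 = DFHG/AB/- → run D
t=9: L0/L1/L2 = FHG/ABD/- → run F
t=10: L0/L1/L2 = FHG/ABD/- → run F
t=11: L0/L1/L2 = FHG/ABD/- → run F
t=12: L0/L1/L2 = HG/ABD/- → run H
t=13: L0/L1/L2 = HG/ABD/- → run H
t=14: L0/L1/L2 = HG/ABD/- → run H
t=15: L0/L1/L2 = G/ABD/- → run G
t=16: L0/L1/L2 = G/ABD/- → run G
t=17: L0/L1/L2 = G/ABD/- → run G
t=18: L0/L1/L2 = -/ABDG/- → run A
t=19: L0/L1/L2 = -/ABDG/- → run A
t=20: L0/L1/L2 = -/ABDG/- → run A
t=21: L0/L1/L2 = -/ABDG/- → run A
t=22: L0/L1/L2 = -/BDG/- → run B
t=23: L0/L1/L2 = -/BDG/- → run B
t=24: L0/L1/L2 = -/BDG/- → run B
t=25: L0/L1/L2 = -/DG/- → run D
t=26: L0/L1/L2 = -/DG/- → run D
t=27: L0/L1/L2 = -/DG/- → run D
t=28: L0/L1/L2 = -/G/- → run G
t=29: (idle)
t=30: (idle)
t=31: (idle)
t=32: (idle)
t=33: (idle)
t=34: (idle)
t=35: (idle)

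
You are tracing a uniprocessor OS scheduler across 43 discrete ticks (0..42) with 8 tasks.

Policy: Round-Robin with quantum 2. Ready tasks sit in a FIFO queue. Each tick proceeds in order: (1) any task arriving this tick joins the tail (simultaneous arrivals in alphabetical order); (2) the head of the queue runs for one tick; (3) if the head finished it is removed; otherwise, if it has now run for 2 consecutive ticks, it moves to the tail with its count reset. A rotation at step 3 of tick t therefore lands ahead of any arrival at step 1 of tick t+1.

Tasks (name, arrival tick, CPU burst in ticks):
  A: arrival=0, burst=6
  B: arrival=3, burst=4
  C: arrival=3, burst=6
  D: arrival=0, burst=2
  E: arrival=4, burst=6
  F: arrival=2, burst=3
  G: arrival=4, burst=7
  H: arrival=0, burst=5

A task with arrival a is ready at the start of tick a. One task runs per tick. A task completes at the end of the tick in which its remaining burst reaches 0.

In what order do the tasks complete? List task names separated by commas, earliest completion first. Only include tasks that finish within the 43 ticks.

completion order = D, A, F, B, H, C, E, G

t=0: queue=[A,D,H] q_used=0 → run A
t=1: queue=[A,D,H] q_used=1 → run A
t=2: queue=[D,H,A,F] q_used=0 → run D
t=3: queue=[D,H,A,F,B,C] q_used=1 → run D
t=4: queue=[H,A,F,B,C,E,G] q_used=0 → run H
t=5: queue=[H,A,F,B,C,E,G] q_used=1 → run H
t=6: queue=[A,F,B,C,E,G,H] q_used=0 → run A
t=7: queue=[A,F,B,C,E,G,H] q_used=1 → run A
t=8: queue=[F,B,C,E,G,H,A] q_used=0 → run F
t=9: queue=[F,B,C,E,G,H,A] q_used=1 → run F
t=10: queue=[B,C,E,G,H,A,F] q_used=0 → run B
t=11: queue=[B,C,E,G,H,A,F] q_used=1 → run B
t=12: queue=[C,E,G,H,A,F,B] q_used=0 → run C
t=13: queue=[C,E,G,H,A,F,B] q_used=1 → run C
t=14: queue=[E,G,H,A,F,B,C] q_used=0 → run E
t=15: queue=[E,G,H,A,F,B,C] q_used=1 → run E
t=16: queue=[G,H,A,F,B,C,E] q_used=0 → run G
t=17: queue=[G,H,A,F,B,C,E] q_used=1 → run G
t=18: queue=[H,A,F,B,C,E,G] q_used=0 → run H
t=19: queue=[H,A,F,B,C,E,G] q_used=1 → run H
t=20: queue=[A,F,B,C,E,G,H] q_used=0 → run A
t=21: queue=[A,F,B,C,E,G,H] q_used=1 → run A
t=22: queue=[F,B,C,E,G,H] q_used=0 → run F
t=23: queue=[B,C,E,G,H] q_used=0 → run B
t=24: queue=[B,C,E,G,H] q_used=1 → run B
t=25: queue=[C,E,G,H] q_used=0 → run C
t=26: queue=[C,E,G,H] q_used=1 → run C
t=27: queue=[E,G,H,C] q_used=0 → run E
t=28: queue=[E,G,H,C] q_used=1 → run E
t=29: queue=[G,H,C,E] q_used=0 → run G
t=30: queue=[G,H,C,E] q_used=1 → run G
t=31: queue=[H,C,E,G] q_used=0 → run H
t=32: queue=[C,E,G] q_used=0 → run C
t=33: queue=[C,E,G] q_used=1 → run C
t=34: queue=[E,G] q_used=0 → run E
t=35: queue=[E,G] q_used=1 → run E
t=36: queue=[G] q_used=0 → run G
t=37: queue=[G] q_used=1 → run G
t=38: queue=[G] q_used=0 → run G
t=39: (idle)
t=40: (idle)
t=41: (idle)
t=42: (idle)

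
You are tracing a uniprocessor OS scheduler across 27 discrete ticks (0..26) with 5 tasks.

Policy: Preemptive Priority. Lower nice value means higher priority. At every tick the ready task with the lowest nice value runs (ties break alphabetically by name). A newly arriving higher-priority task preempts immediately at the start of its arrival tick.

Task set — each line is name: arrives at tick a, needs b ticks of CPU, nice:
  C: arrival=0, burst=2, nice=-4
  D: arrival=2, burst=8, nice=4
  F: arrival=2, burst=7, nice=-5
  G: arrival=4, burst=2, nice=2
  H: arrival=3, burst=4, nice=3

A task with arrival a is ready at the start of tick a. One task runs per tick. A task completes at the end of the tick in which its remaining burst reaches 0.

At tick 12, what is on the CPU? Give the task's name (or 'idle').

running at tick 12 = H

t=0: ready={C} → run C
t=1: ready={C} → run C
t=2: ready={D,F} → run F
t=3: ready={D,F,H} → run F
t=4: ready={D,F,G,H} → run F
t=5: ready={D,F,G,H} → run F
t=6: ready={D,F,G,H} → run F
t=7: ready={D,F,G,H} → run F
t=8: ready={D,F,G,H} → run F
t=9: ready={D,G,H} → run G
t=10: ready={D,G,H} → run G
t=11: ready={D,H} → run H
t=12: ready={D,H} → run H
t=13: ready={D,H} → run H
t=14: ready={D,H} → run H
t=15: ready={D} → run D
t=16: ready={D} → run D
t=17: ready={D} → run D
t=18: ready={D} → run D
t=19: ready={D} → run D
t=20: ready={D} → run D
t=21: ready={D} → run D
t=22: ready={D} → run D
t=23: (idle)
t=24: (idle)
t=25: (idle)
t=26: (idle)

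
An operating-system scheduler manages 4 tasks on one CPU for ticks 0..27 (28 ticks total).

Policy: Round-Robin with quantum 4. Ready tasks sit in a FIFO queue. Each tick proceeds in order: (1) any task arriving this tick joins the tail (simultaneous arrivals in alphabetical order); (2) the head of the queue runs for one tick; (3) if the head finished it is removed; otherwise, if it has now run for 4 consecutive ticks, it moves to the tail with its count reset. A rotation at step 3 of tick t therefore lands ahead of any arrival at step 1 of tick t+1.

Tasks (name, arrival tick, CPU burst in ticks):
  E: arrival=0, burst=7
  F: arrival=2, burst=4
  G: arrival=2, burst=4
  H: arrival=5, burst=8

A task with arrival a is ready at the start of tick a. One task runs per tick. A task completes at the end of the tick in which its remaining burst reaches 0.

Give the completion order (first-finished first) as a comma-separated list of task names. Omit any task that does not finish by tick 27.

t=0: queue=[E] q_used=0 → run E
t=1: queue=[E] q_used=1 → run E
t=2: queue=[E,F,G] q_used=2 → run E
t=3: queue=[E,F,G] q_used=3 → run E
t=4: queue=[F,G,E] q_used=0 → run F
t=5: queue=[F,G,E,H] q_used=1 → run F
t=6: queue=[F,G,E,H] q_used=2 → run F
t=7: queue=[F,G,E,H] q_used=3 → run F
t=8: queue=[G,E,H] q_used=0 → run G
t=9: queue=[G,E,H] q_used=1 → run G
t=10: queue=[G,E,H] q_used=2 → run G
t=11: queue=[G,E,H] q_used=3 → run G
t=12: queue=[E,H] q_used=0 → run E
t=13: queue=[E,H] q_used=1 → run E
t=14: queue=[E,H] q_used=2 → run E
t=15: queue=[H] q_used=0 → run H
t=16: queue=[H] q_used=1 → run H
t=17: queue=[H] q_used=2 → run H
t=18: queue=[H] q_used=3 → run H
t=19: queue=[H] q_used=0 → run H
t=20: queue=[H] q_used=1 → run H
t=21: queue=[H] q_used=2 → run H
t=22: queue=[H] q_used=3 → run H
t=23: (idle)
t=24: (idle)
t=25: (idle)
t=26: (idle)
t=27: (idle)

completion order = F, G, E, H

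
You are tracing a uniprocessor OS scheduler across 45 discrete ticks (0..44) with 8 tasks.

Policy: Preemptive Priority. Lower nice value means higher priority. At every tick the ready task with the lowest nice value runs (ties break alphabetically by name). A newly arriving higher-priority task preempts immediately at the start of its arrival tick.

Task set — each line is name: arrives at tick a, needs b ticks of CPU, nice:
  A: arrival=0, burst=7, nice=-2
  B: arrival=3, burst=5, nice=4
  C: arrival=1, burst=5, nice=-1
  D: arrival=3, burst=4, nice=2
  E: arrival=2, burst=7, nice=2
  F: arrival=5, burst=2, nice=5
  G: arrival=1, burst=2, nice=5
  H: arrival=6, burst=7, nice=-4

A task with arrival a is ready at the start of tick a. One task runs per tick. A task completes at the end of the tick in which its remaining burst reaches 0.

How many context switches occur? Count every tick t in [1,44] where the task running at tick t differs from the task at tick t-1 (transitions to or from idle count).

t=0: ready={A} → run A
t=1: ready={A,C,G} → run A
t=2: ready={A,C,E,G} → run A
t=3: ready={A,B,C,D,E,G} → run A
t=4: ready={A,B,C,D,E,G} → run A
t=5: ready={A,B,C,D,E,F,G} → run A
t=6: ready={A,B,C,D,E,F,G,H} → run H
t=7: ready={A,B,C,D,E,F,G,H} → run H
t=8: ready={A,B,C,D,E,F,G,H} → run H
t=9: ready={A,B,C,D,E,F,G,H} → run H
t=10: ready={A,B,C,D,E,F,G,H} → run H
t=11: ready={A,B,C,D,E,F,G,H} → run H
t=12: ready={A,B,C,D,E,F,G,H} → run H
t=13: ready={A,B,C,D,E,F,G} → run A
t=14: ready={B,C,D,E,F,G} → run C
t=15: ready={B,C,D,E,F,G} → run C
t=16: ready={B,C,D,E,F,G} → run C
t=17: ready={B,C,D,E,F,G} → run C
t=18: ready={B,C,D,E,F,G} → run C
t=19: ready={B,D,E,F,G} → run D
t=20: ready={B,D,E,F,G} → run D
t=21: ready={B,D,E,F,G} → run D
t=22: ready={B,D,E,F,G} → run D
t=23: ready={B,E,F,G} → run E
t=24: ready={B,E,F,G} → run E
t=25: ready={B,E,F,G} → run E
t=26: ready={B,E,F,G} → run E
t=27: ready={B,E,F,G} → run E
t=28: ready={B,E,F,G} → run E
t=29: ready={B,E,F,G} → run E
t=30: ready={B,F,G} → run B
t=31: ready={B,F,G} → run B
t=32: ready={B,F,G} → run B
t=33: ready={B,F,G} → run B
t=34: ready={B,F,G} → run B
t=35: ready={F,G} → run F
t=36: ready={F,G} → run F
t=37: ready={G} → run G
t=38: ready={G} → run G
t=39: (idle)
t=40: (idle)
t=41: (idle)
t=42: (idle)
t=43: (idle)
t=44: (idle)

context switches = 9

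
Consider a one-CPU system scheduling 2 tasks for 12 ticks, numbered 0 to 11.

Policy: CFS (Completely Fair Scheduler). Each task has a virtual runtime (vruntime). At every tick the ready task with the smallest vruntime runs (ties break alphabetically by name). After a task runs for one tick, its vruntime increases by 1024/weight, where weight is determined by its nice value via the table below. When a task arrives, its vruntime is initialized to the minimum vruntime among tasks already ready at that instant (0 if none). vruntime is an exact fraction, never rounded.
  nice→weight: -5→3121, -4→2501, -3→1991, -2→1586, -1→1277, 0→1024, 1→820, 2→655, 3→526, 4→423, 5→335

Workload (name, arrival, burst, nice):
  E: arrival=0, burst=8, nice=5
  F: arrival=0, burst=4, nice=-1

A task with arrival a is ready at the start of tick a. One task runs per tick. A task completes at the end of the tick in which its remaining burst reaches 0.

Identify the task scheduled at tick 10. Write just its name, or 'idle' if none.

t=0: vr[E=0 F=0] → run E
t=1: vr[E=1024/335 F=0] → run F
t=2: vr[E=1024/335 F=1024/1277] → run F
t=3: vr[E=1024/335 F=2048/1277] → run F
t=4: vr[E=1024/335 F=3072/1277] → run F
t=5: vr[E=1024/335] → run E
t=6: vr[E=2048/335] → run E
t=7: vr[E=3072/335] → run E
t=8: vr[E=4096/335] → run E
t=9: vr[E=1024/67] → run E
t=10: vr[E=6144/335] → run E
t=11: vr[E=7168/335] → run E

running at tick 10 = E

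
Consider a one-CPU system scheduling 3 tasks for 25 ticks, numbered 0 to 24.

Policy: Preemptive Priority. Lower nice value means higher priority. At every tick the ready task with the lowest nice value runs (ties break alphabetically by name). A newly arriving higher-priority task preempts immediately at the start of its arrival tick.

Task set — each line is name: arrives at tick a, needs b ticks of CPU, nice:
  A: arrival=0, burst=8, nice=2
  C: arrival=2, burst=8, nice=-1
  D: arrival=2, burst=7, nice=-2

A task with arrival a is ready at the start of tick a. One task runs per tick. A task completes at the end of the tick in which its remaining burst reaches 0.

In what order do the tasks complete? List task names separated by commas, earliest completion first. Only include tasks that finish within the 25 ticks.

completion order = D, C, A

t=0: ready={A} → run A
t=1: ready={A} → run A
t=2: ready={A,C,D} → run D
t=3: ready={A,C,D} → run D
t=4: ready={A,C,D} → run D
t=5: ready={A,C,D} → run D
t=6: ready={A,C,D} → run D
t=7: ready={A,C,D} → run D
t=8: ready={A,C,D} → run D
t=9: ready={A,C} → run C
t=10: ready={A,C} → run C
t=11: ready={A,C} → run C
t=12: ready={A,C} → run C
t=13: ready={A,C} → run C
t=14: ready={A,C} → run C
t=15: ready={A,C} → run C
t=16: ready={A,C} → run C
t=17: ready={A} → run A
t=18: ready={A} → run A
t=19: ready={A} → run A
t=20: ready={A} → run A
t=21: ready={A} → run A
t=22: ready={A} → run A
t=23: (idle)
t=24: (idle)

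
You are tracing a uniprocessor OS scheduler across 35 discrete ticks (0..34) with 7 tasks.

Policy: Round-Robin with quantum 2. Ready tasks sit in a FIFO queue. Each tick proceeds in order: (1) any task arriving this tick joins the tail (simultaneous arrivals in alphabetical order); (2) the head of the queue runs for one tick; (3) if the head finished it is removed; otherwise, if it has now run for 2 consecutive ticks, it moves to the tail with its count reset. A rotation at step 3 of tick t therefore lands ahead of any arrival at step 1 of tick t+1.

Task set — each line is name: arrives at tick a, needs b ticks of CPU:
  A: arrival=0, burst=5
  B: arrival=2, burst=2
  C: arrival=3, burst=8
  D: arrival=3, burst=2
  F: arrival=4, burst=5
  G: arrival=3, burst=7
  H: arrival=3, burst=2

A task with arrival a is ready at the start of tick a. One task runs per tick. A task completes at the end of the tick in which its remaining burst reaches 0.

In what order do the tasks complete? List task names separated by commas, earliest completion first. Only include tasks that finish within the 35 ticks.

t=0: queue=[A] q_used=0 → run A
t=1: queue=[A] q_used=1 → run A
t=2: queue=[A,B] q_used=0 → run A
t=3: queue=[A,B,C,D,G,H] q_used=1 → run A
t=4: queue=[B,C,D,G,H,A,F] q_used=0 → run B
t=5: queue=[B,C,D,G,H,A,F] q_used=1 → run B
t=6: queue=[C,D,G,H,A,F] q_used=0 → run C
t=7: queue=[C,D,G,H,A,F] q_used=1 → run C
t=8: queue=[D,G,H,A,F,C] q_used=0 → run D
t=9: queue=[D,G,H,A,F,C] q_used=1 → run D
t=10: queue=[G,H,A,F,C] q_used=0 → run G
t=11: queue=[G,H,A,F,C] q_used=1 → run G
t=12: queue=[H,A,F,C,G] q_used=0 → run H
t=13: queue=[H,A,F,C,G] q_used=1 → run H
t=14: queue=[A,F,C,G] q_used=0 → run A
t=15: queue=[F,C,G] q_used=0 → run F
t=16: queue=[F,C,G] q_used=1 → run F
t=17: queue=[C,G,F] q_used=0 → run C
t=18: queue=[C,G,F] q_used=1 → run C
t=19: queue=[G,F,C] q_used=0 → run G
t=20: queue=[G,F,C] q_used=1 → run G
t=21: queue=[F,C,G] q_used=0 → run F
t=22: queue=[F,C,G] q_used=1 → run F
t=23: queue=[C,G,F] q_used=0 → run C
t=24: queue=[C,G,F] q_used=1 → run C
t=25: queue=[G,F,C] q_used=0 → run G
t=26: queue=[G,F,C] q_used=1 → run G
t=27: queue=[F,C,G] q_used=0 → run F
t=28: queue=[C,G] q_used=0 → run C
t=29: queue=[C,G] q_used=1 → run C
t=30: queue=[G] q_used=0 → run G
t=31: (idle)
t=32: (idle)
t=33: (idle)
t=34: (idle)

completion order = B, D, H, A, F, C, G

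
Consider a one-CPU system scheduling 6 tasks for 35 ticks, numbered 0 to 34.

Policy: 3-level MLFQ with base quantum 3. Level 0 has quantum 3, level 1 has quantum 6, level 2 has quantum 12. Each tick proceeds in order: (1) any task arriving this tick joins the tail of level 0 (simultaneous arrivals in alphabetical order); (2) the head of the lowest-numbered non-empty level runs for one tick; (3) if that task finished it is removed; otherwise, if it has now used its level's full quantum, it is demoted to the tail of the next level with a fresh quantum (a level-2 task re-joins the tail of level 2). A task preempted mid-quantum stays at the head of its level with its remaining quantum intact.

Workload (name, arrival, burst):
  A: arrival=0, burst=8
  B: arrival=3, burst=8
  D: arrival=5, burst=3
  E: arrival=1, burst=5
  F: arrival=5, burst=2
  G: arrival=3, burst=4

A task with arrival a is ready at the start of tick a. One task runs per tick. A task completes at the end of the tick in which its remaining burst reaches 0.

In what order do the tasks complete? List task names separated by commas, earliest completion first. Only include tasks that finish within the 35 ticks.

t=0: L0/L1/L2 = A/-/- → run A
t=1: L0/L1/L2 = AE/-/- → run A
t=2: L0/L1/L2 = AE/-/- → run A
t=3: L0/L1/L2 = EBG/A/- → run E
t=4: L0/L1/L2 = EBG/A/- → run E
t=5: L0/L1/L2 = EBGDF/A/- → run E
t=6: L0/L1/L2 = BGDF/AE/- → run B
t=7: L0/L1/L2 = BGDF/AE/- → run B
t=8: L0/L1/L2 = BGDF/AE/- → run B
t=9: L0/L1/L2 = GDF/AEB/- → run G
t=10: L0/L1/L2 = GDF/AEB/- → run G
t=11: L0/L1/L2 = GDF/AEB/- → run G
t=12: L0/L1/L2 = DF/AEBG/- → run D
t=13: L0/L1/L2 = DF/AEBG/- → run D
t=14: L0/L1/L2 = DF/AEBG/- → run D
t=15: L0/L1/L2 = F/AEBG/- → run F
t=16: L0/L1/L2 = F/AEBG/- → run F
t=17: L0/L1/L2 = -/AEBG/- → run A
t=18: L0/L1/L2 = -/AEBG/- → run A
t=19: L0/L1/L2 = -/AEBG/- → run A
t=20: L0/L1/L2 = -/AEBG/- → run A
t=21: L0/L1/L2 = -/AEBG/- → run A
t=22: L0/L1/L2 = -/EBG/- → run E
t=23: L0/L1/L2 = -/EBG/- → run E
t=24: L0/L1/L2 = -/BG/- → run B
t=25: L0/L1/L2 = -/BG/- → run B
t=26: L0/L1/L2 = -/BG/- → run B
t=27: L0/L1/L2 = -/BG/- → run B
t=28: L0/L1/L2 = -/BG/- → run B
t=29: L0/L1/L2 = -/G/- → run G
t=30: (idle)
t=31: (idle)
t=32: (idle)
t=33: (idle)
t=34: (idle)

completion order = D, F, A, E, B, G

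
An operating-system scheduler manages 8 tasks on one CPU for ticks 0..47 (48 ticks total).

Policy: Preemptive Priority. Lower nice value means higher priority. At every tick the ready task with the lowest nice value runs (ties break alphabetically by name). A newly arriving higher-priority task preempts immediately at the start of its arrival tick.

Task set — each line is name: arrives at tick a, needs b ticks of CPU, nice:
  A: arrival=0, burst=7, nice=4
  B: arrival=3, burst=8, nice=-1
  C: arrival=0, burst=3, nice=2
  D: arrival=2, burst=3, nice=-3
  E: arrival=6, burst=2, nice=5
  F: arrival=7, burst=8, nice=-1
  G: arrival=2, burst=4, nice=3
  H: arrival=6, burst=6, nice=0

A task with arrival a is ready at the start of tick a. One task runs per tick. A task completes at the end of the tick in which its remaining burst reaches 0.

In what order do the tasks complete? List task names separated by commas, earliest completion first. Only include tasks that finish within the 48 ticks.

t=0: ready={A,C} → run C
t=1: ready={A,C} → run C
t=2: ready={A,C,D,G} → run D
t=3: ready={A,B,C,D,G} → run D
t=4: ready={A,B,C,D,G} → run D
t=5: ready={A,B,C,G} → run B
t=6: ready={A,B,C,E,G,H} → run B
t=7: ready={A,B,C,E,F,G,H} → run B
t=8: ready={A,B,C,E,F,G,H} → run B
t=9: ready={A,B,C,E,F,G,H} → run B
t=10: ready={A,B,C,E,F,G,H} → run B
t=11: ready={A,B,C,E,F,G,H} → run B
t=12: ready={A,B,C,E,F,G,H} → run B
t=13: ready={A,C,E,F,G,H} → run F
t=14: ready={A,C,E,F,G,H} → run F
t=15: ready={A,C,E,F,G,H} → run F
t=16: ready={A,C,E,F,G,H} → run F
t=17: ready={A,C,E,F,G,H} → run F
t=18: ready={A,C,E,F,G,H} → run F
t=19: ready={A,C,E,F,G,H} → run F
t=20: ready={A,C,E,F,G,H} → run F
t=21: ready={A,C,E,G,H} → run H
t=22: ready={A,C,E,G,H} → run H
t=23: ready={A,C,E,G,H} → run H
t=24: ready={A,C,E,G,H} → run H
t=25: ready={A,C,E,G,H} → run H
t=26: ready={A,C,E,G,H} → run H
t=27: ready={A,C,E,G} → run C
t=28: ready={A,E,G} → run G
t=29: ready={A,E,G} → run G
t=30: ready={A,E,G} → run G
t=31: ready={A,E,G} → run G
t=32: ready={A,E} → run A
t=33: ready={A,E} → run A
t=34: ready={A,E} → run A
t=35: ready={A,E} → run A
t=36: ready={A,E} → run A
t=37: ready={A,E} → run A
t=38: ready={A,E} → run A
t=39: ready={E} → run E
t=40: ready={E} → run E
t=41: (idle)
t=42: (idle)
t=43: (idle)
t=44: (idle)
t=45: (idle)
t=46: (idle)
t=47: (idle)

completion order = D, B, F, H, C, G, A, E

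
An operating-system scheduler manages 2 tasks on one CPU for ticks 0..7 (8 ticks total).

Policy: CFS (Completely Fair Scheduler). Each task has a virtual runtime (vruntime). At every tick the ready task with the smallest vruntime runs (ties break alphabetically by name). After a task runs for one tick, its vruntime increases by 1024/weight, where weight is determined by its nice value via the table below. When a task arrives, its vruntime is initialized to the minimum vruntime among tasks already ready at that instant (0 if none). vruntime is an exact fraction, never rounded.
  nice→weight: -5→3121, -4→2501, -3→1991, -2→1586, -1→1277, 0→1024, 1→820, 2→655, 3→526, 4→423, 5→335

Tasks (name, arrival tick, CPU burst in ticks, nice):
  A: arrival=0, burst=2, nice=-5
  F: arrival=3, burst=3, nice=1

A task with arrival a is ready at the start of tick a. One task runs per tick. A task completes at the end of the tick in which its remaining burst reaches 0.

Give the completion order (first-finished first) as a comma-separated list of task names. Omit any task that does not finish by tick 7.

t=0: vr[A=0] → run A
t=1: vr[A=1024/3121] → run A
t=2: (idle)
t=3: vr[F=0] → run F
t=4: vr[F=256/205] → run F
t=5: vr[F=512/205] → run F
t=6: (idle)
t=7: (idle)

completion order = A, F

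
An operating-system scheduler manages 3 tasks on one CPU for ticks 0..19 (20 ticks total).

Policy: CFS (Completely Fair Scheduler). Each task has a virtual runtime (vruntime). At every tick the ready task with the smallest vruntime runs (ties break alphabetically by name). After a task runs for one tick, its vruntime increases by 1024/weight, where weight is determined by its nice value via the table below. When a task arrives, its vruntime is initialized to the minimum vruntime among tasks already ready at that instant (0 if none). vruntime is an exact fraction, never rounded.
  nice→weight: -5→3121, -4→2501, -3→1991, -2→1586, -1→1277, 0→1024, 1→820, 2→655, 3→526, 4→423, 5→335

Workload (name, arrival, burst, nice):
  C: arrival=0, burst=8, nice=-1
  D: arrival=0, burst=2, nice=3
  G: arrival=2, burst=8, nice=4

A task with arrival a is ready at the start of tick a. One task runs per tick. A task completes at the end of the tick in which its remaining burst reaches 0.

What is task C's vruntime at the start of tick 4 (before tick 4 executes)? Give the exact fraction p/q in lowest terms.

vruntime(C, start of tick 4) = 2048/1277

t=0: vr[C=0 D=0] → run C
t=1: vr[C=1024/1277 D=0] → run D
t=2: vr[C=1024/1277 D=512/263 G=1024/1277] → run C
t=3: vr[C=2048/1277 D=512/263 G=1024/1277] → run G
t=4: vr[C=2048/1277 D=512/263 G=1740800/540171] → run C
t=5: vr[C=3072/1277 D=512/263 G=1740800/540171] → run D
t=6: vr[C=3072/1277 G=1740800/540171] → run C
t=7: vr[C=4096/1277 G=1740800/540171] → run C
t=8: vr[C=5120/1277 G=1740800/540171] → run G
t=9: vr[C=5120/1277 G=3048448/540171] → run C
t=10: vr[C=6144/1277 G=3048448/540171] → run C
t=11: vr[C=7168/1277 G=3048448/540171] → run C
t=12: vr[G=3048448/540171] → run G
t=13: vr[G=1452032/180057] → run G
t=14: vr[G=5663744/540171] → run G
t=15: vr[G=6971392/540171] → run G
t=16: vr[G=2759680/180057] → run G
t=17: vr[G=9586688/540171] → run G
t=18: (idle)
t=19: (idle)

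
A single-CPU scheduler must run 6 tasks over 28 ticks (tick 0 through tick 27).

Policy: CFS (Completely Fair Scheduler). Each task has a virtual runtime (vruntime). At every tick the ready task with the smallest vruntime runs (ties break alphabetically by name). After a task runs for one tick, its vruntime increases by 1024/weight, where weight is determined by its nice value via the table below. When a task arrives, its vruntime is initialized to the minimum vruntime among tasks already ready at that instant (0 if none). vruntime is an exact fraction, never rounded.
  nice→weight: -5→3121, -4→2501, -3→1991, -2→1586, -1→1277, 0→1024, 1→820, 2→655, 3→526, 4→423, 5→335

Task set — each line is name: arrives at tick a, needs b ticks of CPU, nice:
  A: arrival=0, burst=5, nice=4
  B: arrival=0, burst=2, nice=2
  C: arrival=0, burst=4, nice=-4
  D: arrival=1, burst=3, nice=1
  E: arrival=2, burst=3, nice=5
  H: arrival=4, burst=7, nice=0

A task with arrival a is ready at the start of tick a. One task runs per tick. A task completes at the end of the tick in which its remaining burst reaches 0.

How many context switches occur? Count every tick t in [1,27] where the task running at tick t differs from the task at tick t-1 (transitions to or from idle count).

context switches = 21

t=0: vr[A=0 B=0 C=0] → run A
t=1: vr[A=1024/423 B=0 C=0 D=0] → run B
t=2: vr[A=1024/423 B=1024/655 C=0 D=0 E=0] → run C
t=3: vr[A=1024/423 B=1024/655 C=1024/2501 D=0 E=0] → run D
t=4: vr[A=1024/423 B=1024/655 C=1024/2501 D=256/205 E=0 H=0] → run E
t=5: vr[A=1024/423 B=1024/655 C=1024/2501 D=256/205 E=1024/335 H=0] → run H
t=6: vr[A=1024/423 B=1024/655 C=1024/2501 D=256/205 E=1024/335 H=1] → run C
t=7: vr[A=1024/423 B=1024/655 C=2048/2501 D=256/205 E=1024/335 H=1] → run C
t=8: vr[A=1024/423 B=1024/655 C=3072/2501 D=256/205 E=1024/335 H=1] → run H
t=9: vr[A=1024/423 B=1024/655 C=3072/2501 D=256/205 E=1024/335 H=2] → run C
t=10: vr[A=1024/423 B=1024/655 D=256/205 E=1024/335 H=2] → run D
t=11: vr[A=1024/423 B=1024/655 D=512/205 E=1024/335 H=2] → run B
t=12: vr[A=1024/423 D=512/205 E=1024/335 H=2] → run H
t=13: vr[A=1024/423 D=512/205 E=1024/335 H=3] → run A
t=14: vr[A=2048/423 D=512/205 E=1024/335 H=3] → run D
t=15: vr[A=2048/423 E=1024/335 H=3] → run H
t=16: vr[A=2048/423 E=1024/335 H=4] → run E
t=17: vr[A=2048/423 E=2048/335 H=4] → run H
t=18: vr[A=2048/423 E=2048/335 H=5] → run A
t=19: vr[A=1024/141 E=2048/335 H=5] → run H
t=20: vr[A=1024/141 E=2048/335 H=6] → run H
t=21: vr[A=1024/141 E=2048/335] → run E
t=22: vr[A=1024/141] → run A
t=23: vr[A=4096/423] → run A
t=24: (idle)
t=25: (idle)
t=26: (idle)
t=27: (idle)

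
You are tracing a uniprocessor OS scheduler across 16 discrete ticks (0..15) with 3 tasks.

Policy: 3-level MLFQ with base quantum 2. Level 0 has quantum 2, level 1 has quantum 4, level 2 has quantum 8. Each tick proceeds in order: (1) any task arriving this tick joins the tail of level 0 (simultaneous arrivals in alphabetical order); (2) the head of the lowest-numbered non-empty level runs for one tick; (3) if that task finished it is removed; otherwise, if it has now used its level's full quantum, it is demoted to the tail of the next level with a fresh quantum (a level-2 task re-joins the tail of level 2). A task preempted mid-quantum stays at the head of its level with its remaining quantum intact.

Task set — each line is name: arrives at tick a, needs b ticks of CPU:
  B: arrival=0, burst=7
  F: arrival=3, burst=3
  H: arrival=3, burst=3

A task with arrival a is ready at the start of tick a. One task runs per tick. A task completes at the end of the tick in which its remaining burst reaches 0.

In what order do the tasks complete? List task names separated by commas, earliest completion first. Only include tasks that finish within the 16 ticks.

t=0: L0/L1/L2 = B/-/- → run B
t=1: L0/L1/L2 = B/-/- → run B
t=2: L0/L1/L2 = -/B/- → run B
t=3: L0/L1/L2 = FH/B/- → run F
t=4: L0/L1/L2 = FH/B/- → run F
t=5: L0/L1/L2 = H/BF/- → run H
t=6: L0/L1/L2 = H/BF/- → run H
t=7: L0/L1/L2 = -/BFH/- → run B
t=8: L0/L1/L2 = -/BFH/- → run B
t=9: L0/L1/L2 = -/BFH/- → run B
t=10: L0/L1/L2 = -/FH/B → run F
t=11: L0/L1/L2 = -/H/B → run H
t=12: L0/L1/L2 = -/-/B → run B
t=13: (idle)
t=14: (idle)
t=15: (idle)

completion order = F, H, B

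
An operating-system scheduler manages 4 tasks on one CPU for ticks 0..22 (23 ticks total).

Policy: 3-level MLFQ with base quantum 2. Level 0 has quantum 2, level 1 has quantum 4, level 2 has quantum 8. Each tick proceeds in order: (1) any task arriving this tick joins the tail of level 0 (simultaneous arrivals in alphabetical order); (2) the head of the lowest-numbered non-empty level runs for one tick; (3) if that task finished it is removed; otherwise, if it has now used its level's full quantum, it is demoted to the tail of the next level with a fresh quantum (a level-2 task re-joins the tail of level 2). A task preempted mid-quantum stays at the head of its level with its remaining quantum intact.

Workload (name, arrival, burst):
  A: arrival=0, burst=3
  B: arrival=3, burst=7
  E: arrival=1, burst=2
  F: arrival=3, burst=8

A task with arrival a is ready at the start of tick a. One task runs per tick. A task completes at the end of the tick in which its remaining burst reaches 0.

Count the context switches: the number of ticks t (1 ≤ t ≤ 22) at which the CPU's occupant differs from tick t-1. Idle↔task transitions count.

t=0: L0/L1/L2 = A/-/- → run A
t=1: L0/L1/L2 = AE/-/- → run A
t=2: L0/L1/L2 = E/A/- → run E
t=3: L0/L1/L2 = EBF/A/- → run E
t=4: L0/L1/L2 = BF/A/- → run B
t=5: L0/L1/L2 = BF/A/- → run B
t=6: L0/L1/L2 = F/AB/- → run F
t=7: L0/L1/L2 = F/AB/- → run F
t=8: L0/L1/L2 = -/ABF/- → run A
t=9: L0/L1/L2 = -/BF/- → run B
t=10: L0/L1/L2 = -/BF/- → run B
t=11: L0/L1/L2 = -/BF/- → run B
t=12: L0/L1/L2 = -/BF/- → run B
t=13: L0/L1/L2 = -/F/B → run F
t=14: L0/L1/L2 = -/F/B → run F
t=15: L0/L1/L2 = -/F/B → run F
t=16: L0/L1/L2 = -/F/B → run F
t=17: L0/L1/L2 = -/-/BF → run B
t=18: L0/L1/L2 = -/-/F → run F
t=19: L0/L1/L2 = -/-/F → run F
t=20: (idle)
t=21: (idle)
t=22: (idle)

context switches = 9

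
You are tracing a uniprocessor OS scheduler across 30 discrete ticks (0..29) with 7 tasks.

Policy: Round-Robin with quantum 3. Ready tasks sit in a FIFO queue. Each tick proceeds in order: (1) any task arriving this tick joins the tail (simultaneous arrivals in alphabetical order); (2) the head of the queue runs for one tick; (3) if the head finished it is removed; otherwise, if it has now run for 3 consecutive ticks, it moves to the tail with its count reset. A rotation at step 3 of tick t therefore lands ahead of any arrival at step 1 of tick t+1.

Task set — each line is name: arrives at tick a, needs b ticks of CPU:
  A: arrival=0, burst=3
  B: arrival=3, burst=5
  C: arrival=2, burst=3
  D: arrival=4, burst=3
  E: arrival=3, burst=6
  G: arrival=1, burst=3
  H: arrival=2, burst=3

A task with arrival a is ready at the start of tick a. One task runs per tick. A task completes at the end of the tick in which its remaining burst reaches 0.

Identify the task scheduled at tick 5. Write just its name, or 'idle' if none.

running at tick 5 = G

t=0: queue=[A] q_used=0 → run A
t=1: queue=[A,G] q_used=1 → run A
t=2: queue=[A,G,C,H] q_used=2 → run A
t=3: queue=[G,C,H,B,E] q_used=0 → run G
t=4: queue=[G,C,H,B,E,D] q_used=1 → run G
t=5: queue=[G,C,H,B,E,D] q_used=2 → run G
t=6: queue=[C,H,B,E,D] q_used=0 → run C
t=7: queue=[C,H,B,E,D] q_used=1 → run C
t=8: queue=[C,H,B,E,D] q_used=2 → run C
t=9: queue=[H,B,E,D] q_used=0 → run H
t=10: queue=[H,B,E,D] q_used=1 → run H
t=11: queue=[H,B,E,D] q_used=2 → run H
t=12: queue=[B,E,D] q_used=0 → run B
t=13: queue=[B,E,D] q_used=1 → run B
t=14: queue=[B,E,D] q_used=2 → run B
t=15: queue=[E,D,B] q_used=0 → run E
t=16: queue=[E,D,B] q_used=1 → run E
t=17: queue=[E,D,B] q_used=2 → run E
t=18: queue=[D,B,E] q_used=0 → run D
t=19: queue=[D,B,E] q_used=1 → run D
t=20: queue=[D,B,E] q_used=2 → run D
t=21: queue=[B,E] q_used=0 → run B
t=22: queue=[B,E] q_used=1 → run B
t=23: queue=[E] q_used=0 → run E
t=24: queue=[E] q_used=1 → run E
t=25: queue=[E] q_used=2 → run E
t=26: (idle)
t=27: (idle)
t=28: (idle)
t=29: (idle)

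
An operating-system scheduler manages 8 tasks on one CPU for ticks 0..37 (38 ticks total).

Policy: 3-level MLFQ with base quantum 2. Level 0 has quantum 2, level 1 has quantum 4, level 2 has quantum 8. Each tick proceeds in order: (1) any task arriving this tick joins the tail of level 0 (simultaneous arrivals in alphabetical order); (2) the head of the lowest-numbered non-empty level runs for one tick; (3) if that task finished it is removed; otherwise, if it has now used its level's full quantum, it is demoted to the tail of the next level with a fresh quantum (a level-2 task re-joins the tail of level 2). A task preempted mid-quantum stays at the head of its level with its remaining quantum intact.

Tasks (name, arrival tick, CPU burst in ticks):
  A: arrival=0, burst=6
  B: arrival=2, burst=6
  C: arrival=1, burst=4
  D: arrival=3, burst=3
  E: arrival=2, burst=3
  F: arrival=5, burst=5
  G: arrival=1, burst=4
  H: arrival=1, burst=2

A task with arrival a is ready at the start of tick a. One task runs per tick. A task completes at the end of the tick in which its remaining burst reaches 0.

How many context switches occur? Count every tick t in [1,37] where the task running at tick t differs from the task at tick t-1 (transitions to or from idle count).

t=0: L0/L1/L2 = A/-/- → run A
t=1: L0/L1/L2 = ACGH/-/- → run A
t=2: L0/L1/L2 = CGHBE/A/- → run C
t=3: L0/L1/L2 = CGHBED/A/- → run C
t=4: L0/L1/L2 = GHBED/AC/- → run G
t=5: L0/L1/L2 = GHBEDF/AC/- → run G
t=6: L0/L1/L2 = HBEDF/ACG/- → run H
t=7: L0/L1/L2 = HBEDF/ACG/- → run H
t=8: L0/L1/L2 = BEDF/ACG/- → run B
t=9: L0/L1/L2 = BEDF/ACG/- → run B
t=10: L0/L1/L2 = EDF/ACGB/- → run E
t=11: L0/L1/L2 = EDF/ACGB/- → run E
t=12: L0/L1/L2 = DF/ACGBE/- → run D
t=13: L0/L1/L2 = DF/ACGBE/- → run D
t=14: L0/L1/L2 = F/ACGBED/- → run F
t=15: L0/L1/L2 = F/ACGBED/- → run F
t=16: L0/L1/L2 = -/ACGBEDF/- → run A
t=17: L0/L1/L2 = -/ACGBEDF/- → run A
t=18: L0/L1/L2 = -/ACGBEDF/- → run A
t=19: L0/L1/L2 = -/ACGBEDF/- → run A
t=20: L0/L1/L2 = -/CGBEDF/- → run C
t=21: L0/L1/L2 = -/CGBEDF/- → run C
t=22: L0/L1/L2 = -/GBEDF/- → run G
t=23: L0/L1/L2 = -/GBEDF/- → run G
t=24: L0/L1/L2 = -/BEDF/- → run B
t=25: L0/L1/L2 = -/BEDF/- → run B
t=26: L0/L1/L2 = -/BEDF/- → run B
t=27: L0/L1/L2 = -/BEDF/- → run B
t=28: L0/L1/L2 = -/EDF/- → run E
t=29: L0/L1/L2 = -/DF/- → run D
t=30: L0/L1/L2 = -/F/- → run F
t=31: L0/L1/L2 = -/F/- → run F
t=32: L0/L1/L2 = -/F/- → run F
t=33: (idle)
t=34: (idle)
t=35: (idle)
t=36: (idle)
t=37: (idle)

context switches = 15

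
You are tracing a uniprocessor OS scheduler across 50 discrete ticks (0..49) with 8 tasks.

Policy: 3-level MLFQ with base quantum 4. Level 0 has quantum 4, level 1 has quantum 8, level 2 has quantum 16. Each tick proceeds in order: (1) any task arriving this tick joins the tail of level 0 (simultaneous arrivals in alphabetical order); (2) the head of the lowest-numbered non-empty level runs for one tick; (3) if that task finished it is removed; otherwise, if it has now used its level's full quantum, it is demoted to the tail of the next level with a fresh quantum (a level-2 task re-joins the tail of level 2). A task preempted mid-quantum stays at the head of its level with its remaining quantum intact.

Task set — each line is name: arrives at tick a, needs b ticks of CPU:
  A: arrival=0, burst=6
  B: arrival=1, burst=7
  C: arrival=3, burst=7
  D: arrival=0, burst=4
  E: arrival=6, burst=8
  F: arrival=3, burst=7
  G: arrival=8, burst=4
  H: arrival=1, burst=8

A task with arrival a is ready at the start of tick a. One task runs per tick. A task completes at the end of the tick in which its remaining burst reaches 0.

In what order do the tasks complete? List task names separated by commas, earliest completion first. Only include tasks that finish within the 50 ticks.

t=0: L0/L1/L2 = AD/-/- → run A
t=1: L0/L1/L2 = ADBH/-/- → run A
t=2: L0/L1/L2 = ADBH/-/- → run A
t=3: L0/L1/L2 = ADBHCF/-/- → run A
t=4: L0/L1/L2 = DBHCF/A/- → run D
t=5: L0/L1/L2 = DBHCF/A/- → run D
t=6: L0/L1/L2 = DBHCFE/A/- → run D
t=7: L0/L1/L2 = DBHCFE/A/- → run D
t=8: L0/L1/L2 = BHCFEG/A/- → run B
t=9: L0/L1/L2 = BHCFEG/A/- → run B
t=10: L0/L1/L2 = BHCFEG/A/- → run B
t=11: L0/L1/L2 = BHCFEG/A/- → run B
t=12: L0/L1/L2 = HCFEG/AB/- → run H
t=13: L0/L1/L2 = HCFEG/AB/- → run H
t=14: L0/L1/L2 = HCFEG/AB/- → run H
t=15: L0/L1/L2 = HCFEG/AB/- → run H
t=16: L0/L1/L2 = CFEG/ABH/- → run C
t=17: L0/L1/L2 = CFEG/ABH/- → run C
t=18: L0/L1/L2 = CFEG/ABH/- → run C
t=19: L0/L1/L2 = CFEG/ABH/- → run C
t=20: L0/L1/L2 = FEG/ABHC/- → run F
t=21: L0/L1/L2 = FEG/ABHC/- → run F
t=22: L0/L1/L2 = FEG/ABHC/- → run F
t=23: L0/L1/L2 = FEG/ABHC/- → run F
t=24: L0/L1/L2 = EG/ABHCF/- → run E
t=25: L0/L1/L2 = EG/ABHCF/- → run E
t=26: L0/L1/L2 = EG/ABHCF/- → run E
t=27: L0/L1/L2 = EG/ABHCF/- → run E
t=28: L0/L1/L2 = G/ABHCFE/- → run G
t=29: L0/L1/L2 = G/ABHCFE/- → run G
t=30: L0/L1/L2 = G/ABHCFE/- → run G
t=31: L0/L1/L2 = G/ABHCFE/- → run G
t=32: L0/L1/L2 = -/ABHCFE/- → run A
t=33: L0/L1/L2 = -/ABHCFE/- → run A
t=34: L0/L1/L2 = -/BHCFE/- → run B
t=35: L0/L1/L2 = -/BHCFE/- → run B
t=36: L0/L1/L2 = -/BHCFE/- → run B
t=37: L0/L1/L2 = -/HCFE/- → run H
t=38: L0/L1/L2 = -/HCFE/- → run H
t=39: L0/L1/L2 = -/HCFE/- → run H
t=40: L0/L1/L2 = -/HCFE/- → run H
t=41: L0/L1/L2 = -/CFE/- → run C
t=42: L0/L1/L2 = -/CFE/- → run C
t=43: L0/L1/L2 = -/CFE/- → run C
t=44: L0/L1/L2 = -/FE/- → run F
t=45: L0/L1/L2 = -/FE/- → run F
t=46: L0/L1/L2 = -/FE/- → run F
t=47: L0/L1/L2 = -/E/- → run E
t=48: L0/L1/L2 = -/E/- → run E
t=49: L0/L1/L2 = -/E/- → run E

completion order = D, G, A, B, H, C, F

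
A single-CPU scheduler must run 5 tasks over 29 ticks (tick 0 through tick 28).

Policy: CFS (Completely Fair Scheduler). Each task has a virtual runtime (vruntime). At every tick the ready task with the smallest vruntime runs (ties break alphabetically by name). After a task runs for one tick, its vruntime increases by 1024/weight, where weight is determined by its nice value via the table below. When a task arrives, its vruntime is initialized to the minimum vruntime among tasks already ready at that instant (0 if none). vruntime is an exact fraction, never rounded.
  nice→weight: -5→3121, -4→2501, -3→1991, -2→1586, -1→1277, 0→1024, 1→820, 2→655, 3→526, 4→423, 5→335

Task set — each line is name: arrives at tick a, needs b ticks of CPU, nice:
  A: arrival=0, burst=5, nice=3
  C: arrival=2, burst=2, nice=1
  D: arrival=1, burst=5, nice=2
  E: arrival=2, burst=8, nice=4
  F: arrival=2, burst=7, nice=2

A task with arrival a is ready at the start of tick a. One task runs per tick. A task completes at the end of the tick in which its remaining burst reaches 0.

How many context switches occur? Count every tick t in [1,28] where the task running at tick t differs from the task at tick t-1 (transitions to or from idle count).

t=0: vr[A=0] → run A
t=1: vr[A=512/263 D=512/263] → run A
t=2: vr[A=1024/263 C=512/263 D=512/263 E=512/263 F=512/263] → run C
t=3: vr[A=1024/263 C=172288/53915 D=512/263 E=512/263 F=512/263] → run D
t=4: vr[A=1024/263 C=172288/53915 D=604672/172265 E=512/263 F=512/263] → run E
t=5: vr[A=1024/263 C=172288/53915 D=604672/172265 E=485888/111249 F=512/263] → run F
t=6: vr[A=1024/263 C=172288/53915 D=604672/172265 E=485888/111249 F=604672/172265] → run C
t=7: vr[A=1024/263 D=604672/172265 E=485888/111249 F=604672/172265] → run D
t=8: vr[A=1024/263 D=873984/172265 E=485888/111249 F=604672/172265] → run F
t=9: vr[A=1024/263 D=873984/172265 E=485888/111249 F=873984/172265] → run A
t=10: vr[A=1536/263 D=873984/172265 E=485888/111249 F=873984/172265] → run E
t=11: vr[A=1536/263 D=873984/172265 E=755200/111249 F=873984/172265] → run D
t=12: vr[A=1536/263 D=1143296/172265 E=755200/111249 F=873984/172265] → run F
t=13: vr[A=1536/263 D=1143296/172265 E=755200/111249 F=1143296/172265] → run A
t=14: vr[A=2048/263 D=1143296/172265 E=755200/111249 F=1143296/172265] → run D
t=15: vr[A=2048/263 D=1412608/172265 E=755200/111249 F=1143296/172265] → run F
t=16: vr[A=2048/263 D=1412608/172265 E=755200/111249 F=1412608/172265] → run E
t=17: vr[A=2048/263 D=1412608/172265 E=341504/37083 F=1412608/172265] → run A
t=18: vr[D=1412608/172265 E=341504/37083 F=1412608/172265] → run D
t=19: vr[E=341504/37083 F=1412608/172265] → run F
t=20: vr[E=341504/37083 F=336384/34453] → run E
t=21: vr[E=1293824/111249 F=336384/34453] → run F
t=22: vr[E=1293824/111249 F=1951232/172265] → run F
t=23: vr[E=1293824/111249] → run E
t=24: vr[E=1563136/111249] → run E
t=25: vr[E=610816/37083] → run E
t=26: vr[E=2101760/111249] → run E
t=27: (idle)
t=28: (idle)

context switches = 22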